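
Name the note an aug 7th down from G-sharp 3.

A-flat 2

Counting seven letter names down from G lands on A.
An augmented seventh spans 12 semitones, so from G#3 the target pitch is Ab2.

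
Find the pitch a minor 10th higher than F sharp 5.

A 6

Three letters up from F (plus an octave) reaches A.
A minor tenth spans 15 semitones, so from F#5 the target pitch is A6.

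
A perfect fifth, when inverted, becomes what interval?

perfect fourth

Interval numbers invert to sum to nine: 5 + 4 = 9, so a fifth inverts to a fourth.
And perfect stays perfect under inversion, so we get a perfect fourth.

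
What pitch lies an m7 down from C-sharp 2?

The seventh takes the letter from C down to D.
A minor seventh is 10 semitones; 10 semitones down from C#2 gives D#1.

D-sharp 1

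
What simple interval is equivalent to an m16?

m2

Subtracting seven from the interval number removes an octave: 16 − 14 = 2.
That makes a minor sixteenth a compound minor second — 2 octaves plus a minor second.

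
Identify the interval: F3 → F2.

perfect octave

Descending from F3 to F2 is the same interval as ascending F2 to F3.
F to F is the same letter name, plus an octave — that makes it an octave of some quality.
The perfect octave spans 12 semitones, and F2 to F3 is exactly 12 semitones — so this is a perfect octave.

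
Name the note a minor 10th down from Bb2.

Counting three letter names plus an octave down from B lands on G.
Moving 15 semitones down from Bb2 (the size of a minor tenth) reaches G1.

G1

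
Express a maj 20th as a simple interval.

Subtracting seven from the interval number removes an octave: 20 − 14 = 6.
So a major twentieth is 2 octaves plus a major sixth. The quality is unchanged.

M6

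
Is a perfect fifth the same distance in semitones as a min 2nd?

A perfect fifth spans 7 semitones; a minor second spans 1 semitone. They differ by 6.

No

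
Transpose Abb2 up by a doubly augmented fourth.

D3

Counting four letter names up from A lands on D.
A doubly augmented fourth is 7 semitones; 7 semitones up from Abb2 gives D3.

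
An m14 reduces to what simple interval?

Subtracting seven from the interval number removes an octave: 14 − 7 = 7.
So a minor fourteenth is an octave plus a minor seventh. The quality is unchanged.

m7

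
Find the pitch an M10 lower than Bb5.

Gb4

The tenth's letter: B down three letter names plus an octave → G.
A major tenth spans 16 semitones, so from Bb5 the target pitch is Gb4.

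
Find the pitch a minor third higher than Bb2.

Db3

Three letter names up from B: D.
Moving 3 semitones up from Bb2 (the size of a minor third) reaches Db3.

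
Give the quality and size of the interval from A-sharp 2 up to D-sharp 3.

P4

A to D spans four letter names (A-B-C-D) — that makes it a fourth of some quality.
Counting semitones, A#2→D#3 is 5, which is the perfect fourth.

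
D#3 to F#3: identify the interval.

m3

D to F spans three letter names (D-E-F), so the interval is some kind of third.
At 3 semitones, D#3→F#3 falls one short of a major third: minor.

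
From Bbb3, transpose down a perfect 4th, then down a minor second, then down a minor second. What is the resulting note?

A perfect fourth down from Bbb3 is Fb3.
Fb3 down a minor second → Eb3 (1 semitone).
A minor second down from Eb3 is D3.

D3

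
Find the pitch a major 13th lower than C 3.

The thirteenth's letter: C down six letter names plus an octave → E.
Moving 21 semitones down from C3 (the size of a major thirteenth) reaches Eb1.

E-flat 1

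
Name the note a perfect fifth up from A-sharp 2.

E-sharp 3

Five letter names up from A: E.
A perfect fifth is 7 semitones; 7 semitones up from A#2 gives E#3.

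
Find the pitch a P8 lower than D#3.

For an octave the letter name doesn't change: still D, an octave down.
Moving 12 semitones down from D#3 (the size of a perfect octave) reaches D#2.

D#2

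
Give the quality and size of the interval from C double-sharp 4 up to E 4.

d3

C to E spans three letter names (C-D-E): a third.
The major third is 4 semitones; here we have 2, two semitones narrower: diminished.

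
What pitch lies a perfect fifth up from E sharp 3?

The fifth takes the letter from E up to B.
A perfect fifth spans 7 semitones, so from E#3 the target pitch is B#3.

B sharp 3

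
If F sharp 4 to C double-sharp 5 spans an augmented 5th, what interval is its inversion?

diminished 4th

Interval numbers invert to sum to nine: 5 + 4 = 9, so a fifth inverts to a fourth.
And augmented becomes diminished under inversion, so we get a diminished fourth.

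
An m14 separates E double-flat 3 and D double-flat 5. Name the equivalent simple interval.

Subtracting seven from the interval number removes an octave: 14 − 7 = 7.
That makes a minor fourteenth a compound minor seventh — an octave plus a minor seventh.

minor 7th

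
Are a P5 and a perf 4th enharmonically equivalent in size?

No

A perfect fifth is 7 semitones but a perfect fourth is 5 semitones — different sizes.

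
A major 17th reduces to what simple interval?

Each octave removed subtracts seven from the number: 17 − 14 = 3.
That makes a major seventeenth a compound major third — 2 octaves plus a major third.

major 3rd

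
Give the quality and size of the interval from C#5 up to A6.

C to A spans six letter names (C-D-E-F-G-A), plus an octave, so the interval is some kind of thirteenth.
A major thirteenth would be 21 semitones, but C#5 to A6 is 20 — one semitone narrower, making it a minor thirteenth.
(Equivalently, a compound minor sixth: a minor sixth plus an octave.)

minor thirteenth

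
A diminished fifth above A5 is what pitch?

The fifth takes the letter from A up to E.
A diminished fifth spans 6 semitones, so from A5 the target pitch is Eb6.

Eb6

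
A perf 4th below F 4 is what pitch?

The fourth takes the letter from F down to C.
Moving 5 semitones down from F4 (the size of a perfect fourth) reaches C4.

C 4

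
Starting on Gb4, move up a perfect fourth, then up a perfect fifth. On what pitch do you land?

A perfect fourth up from Gb4 is Cb5.
Cb5 up a perfect fifth → Gb5 (7 semitones).

Gb5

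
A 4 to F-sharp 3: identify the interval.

Descending from A4 to F#3 is the same interval as ascending F#3 to A4.
F to A spans three letter names (F-G-A), plus an octave: a tenth.
A major tenth would be 16 semitones, but F#3 to A4 is 15 — one semitone narrower, making it a minor tenth.
(Equivalently, a compound minor third: a minor third plus an octave.)

m10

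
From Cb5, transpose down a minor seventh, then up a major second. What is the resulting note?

A minor seventh down from Cb5 is Db4.
Db4 up a major second → Eb4 (2 semitones).

Eb4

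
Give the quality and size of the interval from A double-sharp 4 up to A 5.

A to A is the same letter name, plus an octave: an octave.
A##4 to A5 spans 10 semitones — two semitones narrower than the perfect octave (12) — giving a doubly diminished octave.

doubly diminished octave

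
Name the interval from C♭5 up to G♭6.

perfect 12th

C to G spans five letter names (C-D-E-F-G), plus an octave: a twelfth.
Cb5 to Gb6 is 19 semitones, matching the perfect twelfth exactly, so the quality is perfect.
(Equivalently, a compound perfect fifth: a perfect fifth plus an octave.)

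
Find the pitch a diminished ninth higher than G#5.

The ninth's letter: G up two letter names plus an octave → A.
A diminished ninth is 12 semitones; 12 semitones up from G#5 gives Ab6.

Ab6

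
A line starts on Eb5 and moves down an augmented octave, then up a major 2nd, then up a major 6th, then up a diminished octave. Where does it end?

Dbb6

An augmented octave down from Eb5 is Ebb4.
Up a major second from Ebb4: Fb4 (2 semitones up).
A major sixth up from Fb4 is Db5.
Db5 up a diminished octave → Dbb6 (11 semitones).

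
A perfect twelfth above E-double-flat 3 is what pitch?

The twelfth's letter: E up five letter names plus an octave → B.
A perfect twelfth is 19 semitones; 19 semitones up from Ebb3 gives Bbb4.

B-double-flat 4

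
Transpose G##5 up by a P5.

The fifth takes the letter from G up to D.
A perfect fifth spans 7 semitones, so from G##5 the target pitch is D##6.

D##6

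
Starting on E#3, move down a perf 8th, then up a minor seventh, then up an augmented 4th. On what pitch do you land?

G##3

A perfect octave down from E#3 is E#2.
A minor seventh up from E#2 is D#3.
D#3 up an augmented fourth → G##3 (6 semitones).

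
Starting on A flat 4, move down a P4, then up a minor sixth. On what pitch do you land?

C flat 5

Ab4 down a perfect fourth → Eb4 (5 semitones).
Eb4 up a minor sixth → Cb5 (8 semitones).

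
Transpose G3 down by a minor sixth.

Counting six letter names down from G lands on B.
Moving 8 semitones down from G3 (the size of a minor sixth) reaches B2.

B2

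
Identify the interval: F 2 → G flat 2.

F to G spans two letter names (F-G) — that makes it a second of some quality.
At 1 semitone, F2→Gb2 falls one short of a major second: minor.

minor second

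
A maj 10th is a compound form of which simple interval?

Each octave removed subtracts seven from the number: 10 − 7 = 3.
So a major tenth is an octave plus a major third. The quality is unchanged.

major third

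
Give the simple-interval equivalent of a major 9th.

Each octave removed subtracts seven from the number: 9 − 7 = 2.
That makes a major ninth a compound major second — an octave plus a major second.

major 2nd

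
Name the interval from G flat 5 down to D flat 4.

Descending from Gb5 to Db4 is the same interval as ascending Db4 to Gb5.
D to G spans four letter names (D-E-F-G), plus an octave — that makes it an eleventh of some quality.
Db4 to Gb5 is 17 semitones, matching the perfect eleventh exactly, so the quality is perfect.
(Equivalently, a compound perfect fourth: a perfect fourth plus an octave.)

P11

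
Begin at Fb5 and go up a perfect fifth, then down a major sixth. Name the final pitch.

Ebb5

Fb5 up a perfect fifth → Cb6 (7 semitones).
Cb6 down a major sixth → Ebb5 (9 semitones).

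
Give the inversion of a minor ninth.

M7

First reduce the compound minor ninth to its simple form, a minor second.
Inverted interval numbers add to nine, so a second pairs with a seventh (2 + 7 = 9).
The quality also flips — minor becomes major — giving a major seventh.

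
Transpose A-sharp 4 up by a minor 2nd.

The second takes the letter from A up to B.
Moving 1 semitone up from A#4 (the size of a minor second) reaches B4.

B 4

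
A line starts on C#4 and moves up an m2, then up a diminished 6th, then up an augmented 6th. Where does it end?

G5

C#4 up a minor second → D4 (1 semitone).
A diminished sixth up from D4 is Bbb4.
Up an augmented sixth from Bbb4: G5 (10 semitones up).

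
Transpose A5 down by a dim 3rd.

Three letter names down from A: F.
A diminished third is 2 semitones; 2 semitones down from A5 gives F##5.

F##5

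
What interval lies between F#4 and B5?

F to B spans four letter names (F-G-A-B), plus an octave: an eleventh.
F#4 to B5 is 17 semitones, matching the perfect eleventh exactly, so the quality is perfect.
(Equivalently, a compound perfect fourth: a perfect fourth plus an octave.)

perfect 11th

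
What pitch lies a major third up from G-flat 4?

B-flat 4

The third takes the letter from G up to B.
A major third spans 4 semitones, so from Gb4 the target pitch is Bb4.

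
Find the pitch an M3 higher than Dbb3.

Counting three letter names up from D lands on F.
Moving 4 semitones up from Dbb3 (the size of a major third) reaches Fb3.

Fb3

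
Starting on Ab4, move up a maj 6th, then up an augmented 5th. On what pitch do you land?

A major sixth up from Ab4 is F5.
Up an augmented fifth from F5: C#6 (8 semitones up).

C#6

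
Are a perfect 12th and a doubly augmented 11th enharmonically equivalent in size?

Both span 19 semitones: a perfect twelfth and a doubly augmented eleventh are the same chromatic distance.

Yes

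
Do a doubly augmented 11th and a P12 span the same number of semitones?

A doubly augmented eleventh spans 19 semitones, and a perfect twelfth also spans 19 semitones — they're enharmonic.

Yes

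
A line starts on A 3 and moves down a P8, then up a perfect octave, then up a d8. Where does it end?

A flat 4

A3 down a perfect octave → A2 (12 semitones).
Up a perfect octave from A2: A3 (12 semitones up).
Up a diminished octave from A3: Ab4 (11 semitones up).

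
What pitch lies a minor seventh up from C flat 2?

B double-flat 2

The seventh takes the letter from C up to B.
A minor seventh spans 10 semitones, so from Cb2 the target pitch is Bbb2.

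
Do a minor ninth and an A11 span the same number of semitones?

No

A minor ninth spans 13 semitones; an augmented eleventh spans 18 semitones. They differ by 5.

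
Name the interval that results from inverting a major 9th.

minor seventh

First reduce the compound major ninth to its simple form, a major second.
Interval numbers invert to sum to nine: 2 + 7 = 9, so a second inverts to a seventh.
And major becomes minor under inversion, so we get a minor seventh.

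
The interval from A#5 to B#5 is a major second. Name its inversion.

m7

The rule of nine gives the new number: 9 − 2 = 7, so a second becomes a seventh.
Quality inverts too: major becomes minor. That makes the inversion a minor seventh.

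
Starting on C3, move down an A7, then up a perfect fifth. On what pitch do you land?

C3 down an augmented seventh → Dbb2 (12 semitones).
A perfect fifth up from Dbb2 is Abb2.

Abb2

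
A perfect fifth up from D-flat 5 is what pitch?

A-flat 5

Counting five letter names up from D lands on A.
Moving 7 semitones up from Db5 (the size of a perfect fifth) reaches Ab5.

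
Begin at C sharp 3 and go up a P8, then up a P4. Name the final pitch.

F sharp 4

C#3 up a perfect octave → C#4 (12 semitones).
C#4 up a perfect fourth → F#4 (5 semitones).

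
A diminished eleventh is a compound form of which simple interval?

diminished 4th

Subtracting seven from the interval number removes an octave: 11 − 7 = 4.
Quality carries through unchanged, so the simple form is a diminished fourth.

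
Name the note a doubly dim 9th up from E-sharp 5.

F-flat 6

The ninth's letter: E up two letter names plus an octave → F.
Moving 11 semitones up from E#5 (the size of a doubly diminished ninth) reaches Fb6.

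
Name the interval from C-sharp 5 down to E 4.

M6

Descending from C#5 to E4 is the same interval as ascending E4 to C#5.
E to C spans six letter names (E-F-G-A-B-C): a sixth.
Counting semitones, E4→C#5 is 9, which is the major sixth.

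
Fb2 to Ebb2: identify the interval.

major 2nd

Descending from Fb2 to Ebb2 is the same interval as ascending Ebb2 to Fb2.
E to F spans two letter names (E-F), so the interval is some kind of second.
The major second spans 2 semitones, and Ebb2 to Fb2 is exactly 2 semitones — so this is a major second.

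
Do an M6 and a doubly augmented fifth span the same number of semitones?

Yes

A major sixth spans 9 semitones, and a doubly augmented fifth also spans 9 semitones — they're enharmonic.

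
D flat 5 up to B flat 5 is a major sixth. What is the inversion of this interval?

Interval numbers invert to sum to nine: 6 + 3 = 9, so a sixth inverts to a third.
The quality also flips — major becomes minor — giving a minor third.

m3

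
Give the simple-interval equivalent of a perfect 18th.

Subtracting seven from the interval number removes an octave: 18 − 14 = 4.
Quality carries through unchanged, so the simple form is a perfect fourth.

perfect 4th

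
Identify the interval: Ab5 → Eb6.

A to E spans five letter names (A-B-C-D-E) — that makes it a fifth of some quality.
Counting semitones, Ab5→Eb6 is 7, which is the perfect fifth.

P5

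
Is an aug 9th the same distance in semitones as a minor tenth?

Yes

Both span 15 semitones: an augmented ninth and a minor tenth are the same chromatic distance.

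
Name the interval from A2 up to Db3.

diminished fourth

A to D spans four letter names (A-B-C-D): a fourth.
A perfect fourth would be 5 semitones; A2 to Db3 is 4, one semitone narrower, so the interval is diminished.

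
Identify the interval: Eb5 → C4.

Descending from Eb5 to C4 is the same interval as ascending C4 to Eb5.
C to E spans three letter names (C-D-E), plus an octave, so the interval is some kind of tenth.
A major tenth would be 16 semitones, but C4 to Eb5 is 15 — one semitone narrower, making it a minor tenth.
(Equivalently, a compound minor third: a minor third plus an octave.)

minor tenth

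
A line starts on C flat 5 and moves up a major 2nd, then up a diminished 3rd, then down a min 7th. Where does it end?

A major second up from Cb5 is Db5.
Up a diminished third from Db5: Fbb5 (2 semitones up).
Down a minor seventh from Fbb5: Gbb4 (10 semitones down).

G double-flat 4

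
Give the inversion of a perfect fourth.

P5

Interval numbers invert to sum to nine: 4 + 5 = 9, so a fourth inverts to a fifth.
Quality inverts too: perfect stays perfect. That makes the inversion a perfect fifth.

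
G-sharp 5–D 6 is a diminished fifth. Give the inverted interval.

A4

Interval numbers invert to sum to nine: 5 + 4 = 9, so a fifth inverts to a fourth.
The quality also flips — diminished becomes augmented — giving an augmented fourth.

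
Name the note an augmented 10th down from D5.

Counting three letter names plus an octave down from D lands on B.
An augmented tenth is 17 semitones; 17 semitones down from D5 gives Bbb3.

Bbb3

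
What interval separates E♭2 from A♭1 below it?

Descending from Eb2 to Ab1 is the same interval as ascending Ab1 to Eb2.
A to E spans five letter names (A-B-C-D-E) — that makes it a fifth of some quality.
The perfect fifth spans 7 semitones, and Ab1 to Eb2 is exactly 7 semitones — so this is a perfect fifth.

perfect fifth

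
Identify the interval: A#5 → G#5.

Descending from A#5 to G#5 is the same interval as ascending G#5 to A#5.
G to A spans two letter names (G-A), so the interval is some kind of second.
The major second spans 2 semitones, and G#5 to A#5 is exactly 2 semitones — so this is a major second.

major 2nd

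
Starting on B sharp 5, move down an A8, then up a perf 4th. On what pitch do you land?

Down an augmented octave from B#5: B4 (13 semitones down).
A perfect fourth up from B4 is E5.

E 5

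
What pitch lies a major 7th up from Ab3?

Seven letter names up from A: G.
A major seventh is 11 semitones; 11 semitones up from Ab3 gives G4.

G4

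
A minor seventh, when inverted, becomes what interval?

The rule of nine gives the new number: 9 − 7 = 2, so a seventh becomes a second.
And minor becomes major under inversion, so we get a major second.

M2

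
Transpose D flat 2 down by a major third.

B double-flat 1

Three letter names down from D: B.
Moving 4 semitones down from Db2 (the size of a major third) reaches Bbb1.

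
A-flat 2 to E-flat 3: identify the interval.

A to E spans five letter names (A-B-C-D-E): a fifth.
The perfect fifth spans 7 semitones, and Ab2 to Eb3 is exactly 7 semitones — so this is a perfect fifth.

perfect 5th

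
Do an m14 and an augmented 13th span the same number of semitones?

A minor fourteenth = 22 semitones = an augmented thirteenth; enharmonically equal.

Yes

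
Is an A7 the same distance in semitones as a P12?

No

An augmented seventh spans 12 semitones; a perfect twelfth spans 19 semitones. They differ by 7.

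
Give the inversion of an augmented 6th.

Interval numbers invert to sum to nine: 6 + 3 = 9, so a sixth inverts to a third.
And augmented becomes diminished under inversion, so we get a diminished third.

d3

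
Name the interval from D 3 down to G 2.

perfect fifth

Descending from D3 to G2 is the same interval as ascending G2 to D3.
G to D spans five letter names (G-A-B-C-D) — that makes it a fifth of some quality.
G2 to D3 is 7 semitones, matching the perfect fifth exactly, so the quality is perfect.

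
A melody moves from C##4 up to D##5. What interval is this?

C to D spans two letter names (C-D), plus an octave, so the interval is some kind of ninth.
C##4 to D##5 is 14 semitones, matching the major ninth exactly, so the quality is major.
(Equivalently, a compound major second: a major second plus an octave.)

major ninth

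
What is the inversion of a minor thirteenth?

First reduce the compound minor thirteenth to its simple form, a minor sixth.
Interval numbers invert to sum to nine: 6 + 3 = 9, so a sixth inverts to a third.
The quality also flips — minor becomes major — giving a major third.

M3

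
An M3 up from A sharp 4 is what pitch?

C double-sharp 5

The third takes the letter from A up to C.
A major third is 4 semitones; 4 semitones up from A#4 gives C##5.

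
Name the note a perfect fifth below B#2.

The fifth takes the letter from B down to E.
A perfect fifth is 7 semitones; 7 semitones down from B#2 gives E#2.

E#2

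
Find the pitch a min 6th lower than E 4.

The sixth takes the letter from E down to G.
A minor sixth is 8 semitones; 8 semitones down from E4 gives G#3.

G sharp 3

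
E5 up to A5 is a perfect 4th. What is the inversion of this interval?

The rule of nine gives the new number: 9 − 4 = 5, so a fourth becomes a fifth.
And perfect stays perfect under inversion, so we get a perfect fifth.

perfect 5th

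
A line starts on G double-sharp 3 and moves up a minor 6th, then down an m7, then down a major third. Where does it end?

D sharp 3

G##3 up a minor sixth → E#4 (8 semitones).
A minor seventh down from E#4 is F##3.
A major third down from F##3 is D#3.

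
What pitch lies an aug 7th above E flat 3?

D sharp 4

Seven letter names up from E: D.
An augmented seventh spans 12 semitones, so from Eb3 the target pitch is D#4.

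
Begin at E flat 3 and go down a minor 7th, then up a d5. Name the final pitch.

C flat 3

Down a minor seventh from Eb3: F2 (10 semitones down).
F2 up a diminished fifth → Cb3 (6 semitones).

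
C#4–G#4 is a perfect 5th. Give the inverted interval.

Inverted interval numbers add to nine, so a fifth pairs with a fourth (5 + 4 = 9).
Quality inverts too: perfect stays perfect. That makes the inversion a perfect fourth.

P4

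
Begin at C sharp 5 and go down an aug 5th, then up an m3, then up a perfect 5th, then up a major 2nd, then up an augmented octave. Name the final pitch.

C#5 down an augmented fifth → F4 (8 semitones).
Up a minor third from F4: Ab4 (3 semitones up).
A perfect fifth up from Ab4 is Eb5.
Up a major second from Eb5: F5 (2 semitones up).
F5 up an augmented octave → F#6 (13 semitones).

F sharp 6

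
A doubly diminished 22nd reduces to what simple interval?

Subtracting seven from the interval number removes an octave: 22 − 14 = 8.
Quality carries through unchanged, so the simple form is a doubly diminished octave.

doubly diminished 8th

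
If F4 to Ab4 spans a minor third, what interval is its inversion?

Inverted interval numbers add to nine, so a third pairs with a sixth (3 + 6 = 9).
Quality inverts too: minor becomes major. That makes the inversion a major sixth.

major sixth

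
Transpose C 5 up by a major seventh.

The seventh takes the letter from C up to B.
A major seventh is 11 semitones; 11 semitones up from C5 gives B5.

B 5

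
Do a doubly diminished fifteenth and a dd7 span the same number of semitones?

No

A doubly diminished fifteenth spans 22 semitones; a doubly diminished seventh spans 8 semitones. They differ by 14.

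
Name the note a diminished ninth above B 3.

Counting two letter names plus an octave up from B lands on C.
A diminished ninth spans 12 semitones, so from B3 the target pitch is Cb5.

C flat 5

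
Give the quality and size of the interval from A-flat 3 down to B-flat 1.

Descending from Ab3 to Bb1 is the same interval as ascending Bb1 to Ab3.
B to A spans seven letter names (B-C-D-E-F-G-A), plus an octave — that makes it a fourteenth of some quality.
At 22 semitones, Bb1→Ab3 falls one short of a major fourteenth: minor.
(Equivalently, a compound minor seventh: a minor seventh plus an octave.)

minor fourteenth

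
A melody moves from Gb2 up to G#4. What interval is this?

G to G is the same letter name, plus 2 octaves, so the interval is some kind of fifteenth.
The perfect fifteenth is 24 semitones; here we have 26, two semitones wider: doubly augmented.
(Equivalently, a compound doubly augmented octave: a doubly augmented octave plus an octave.)

doubly augmented fifteenth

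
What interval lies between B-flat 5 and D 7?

M10

B to D spans three letter names (B-C-D), plus an octave: a tenth.
Counting semitones, Bb5→D7 is 16, which is the major tenth.
(Equivalently, a compound major third: a major third plus an octave.)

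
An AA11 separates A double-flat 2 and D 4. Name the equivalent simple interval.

doubly augmented fourth

Subtracting seven from the interval number removes an octave: 11 − 7 = 4.
So a doubly augmented eleventh is an octave plus a doubly augmented fourth. The quality is unchanged.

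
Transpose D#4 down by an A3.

Bb3

Three letter names down from D: B.
An augmented third spans 5 semitones, so from D#4 the target pitch is Bb3.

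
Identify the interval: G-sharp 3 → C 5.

G to C spans four letter names (G-A-B-C), plus an octave, so the interval is some kind of eleventh.
G#3 to C5 spans 16 semitones — one semitone narrower than the perfect eleventh (17) — giving a diminished eleventh.
(Equivalently, a compound diminished fourth: a diminished fourth plus an octave.)

diminished eleventh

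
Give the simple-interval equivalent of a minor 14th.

Take out an octave (7 from the number): 14 − 7 = 7.
That makes a minor fourteenth a compound minor seventh — an octave plus a minor seventh.

minor 7th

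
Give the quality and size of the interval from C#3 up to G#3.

P5

C to G spans five letter names (C-D-E-F-G): a fifth.
The perfect fifth spans 7 semitones, and C#3 to G#3 is exactly 7 semitones — so this is a perfect fifth.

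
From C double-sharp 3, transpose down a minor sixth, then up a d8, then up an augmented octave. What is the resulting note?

A minor sixth down from C##3 is E##2.
A diminished octave up from E##2 is E#3.
Up an augmented octave from E#3: E##4 (13 semitones up).

E double-sharp 4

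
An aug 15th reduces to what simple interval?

augmented 8th

Each octave removed subtracts seven from the number: 15 − 7 = 8.
Quality carries through unchanged, so the simple form is an augmented octave.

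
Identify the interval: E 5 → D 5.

major 2nd

Descending from E5 to D5 is the same interval as ascending D5 to E5.
D to E spans two letter names (D-E), so the interval is some kind of second.
D5 to E5 is 2 semitones, matching the major second exactly, so the quality is major.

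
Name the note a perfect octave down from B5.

The letter stays B (same as the start), shifted an octave down.
A perfect octave spans 12 semitones, so from B5 the target pitch is B4.

B4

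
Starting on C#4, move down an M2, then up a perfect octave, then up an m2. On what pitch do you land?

C#4 down a major second → B3 (2 semitones).
Up a perfect octave from B3: B4 (12 semitones up).
B4 up a minor second → C5 (1 semitone).

C5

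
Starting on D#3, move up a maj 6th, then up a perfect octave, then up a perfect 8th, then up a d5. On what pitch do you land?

F#6

D#3 up a major sixth → B#3 (9 semitones).
B#3 up a perfect octave → B#4 (12 semitones).
B#4 up a perfect octave → B#5 (12 semitones).
Up a diminished fifth from B#5: F#6 (6 semitones up).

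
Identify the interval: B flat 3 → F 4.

P5

B to F spans five letter names (B-C-D-E-F), so the interval is some kind of fifth.
The perfect fifth spans 7 semitones, and Bb3 to F4 is exactly 7 semitones — so this is a perfect fifth.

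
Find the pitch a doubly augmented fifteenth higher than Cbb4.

C6

For a fifteenth the letter name doesn't change: still C, two octaves up.
A doubly augmented fifteenth spans 26 semitones, so from Cbb4 the target pitch is C6.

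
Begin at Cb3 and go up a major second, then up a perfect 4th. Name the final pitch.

Gb3

Cb3 up a major second → Db3 (2 semitones).
A perfect fourth up from Db3 is Gb3.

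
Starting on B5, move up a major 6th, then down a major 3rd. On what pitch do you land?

E6

Up a major sixth from B5: G#6 (9 semitones up).
G#6 down a major third → E6 (4 semitones).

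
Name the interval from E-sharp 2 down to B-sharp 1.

perfect fourth

Descending from E#2 to B#1 is the same interval as ascending B#1 to E#2.
B to E spans four letter names (B-C-D-E), so the interval is some kind of fourth.
Counting semitones, B#1→E#2 is 5, which is the perfect fourth.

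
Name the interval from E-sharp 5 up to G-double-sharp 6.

major 10th

E to G spans three letter names (E-F-G), plus an octave: a tenth.
Counting semitones, E#5→G##6 is 16, which is the major tenth.
(Equivalently, a compound major third: a major third plus an octave.)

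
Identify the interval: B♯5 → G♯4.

major tenth

Descending from B#5 to G#4 is the same interval as ascending G#4 to B#5.
G to B spans three letter names (G-A-B), plus an octave: a tenth.
The major tenth spans 16 semitones, and G#4 to B#5 is exactly 16 semitones — so this is a major tenth.
(Equivalently, a compound major third: a major third plus an octave.)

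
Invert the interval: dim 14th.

augmented second

First reduce the compound diminished fourteenth to its simple form, a diminished seventh.
Inverted interval numbers add to nine, so a seventh pairs with a second (7 + 2 = 9).
Quality inverts too: diminished becomes augmented. That makes the inversion an augmented second.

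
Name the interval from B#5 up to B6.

B to B is the same letter name, plus an octave — that makes it an octave of some quality.
B#5 to B6 spans 11 semitones — one semitone narrower than the perfect octave (12) — giving a diminished octave.

diminished octave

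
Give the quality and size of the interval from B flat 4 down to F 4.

perfect 4th

Descending from Bb4 to F4 is the same interval as ascending F4 to Bb4.
F to B spans four letter names (F-G-A-B), so the interval is some kind of fourth.
Counting semitones, F4→Bb4 is 5, which is the perfect fourth.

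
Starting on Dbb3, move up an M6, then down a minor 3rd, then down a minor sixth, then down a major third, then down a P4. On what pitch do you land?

Up a major sixth from Dbb3: Bbb3 (9 semitones up).
A minor third down from Bbb3 is Gb3.
A minor sixth down from Gb3 is Bb2.
Bb2 down a major third → Gb2 (4 semitones).
A perfect fourth down from Gb2 is Db2.

Db2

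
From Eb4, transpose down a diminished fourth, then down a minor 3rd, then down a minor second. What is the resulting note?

Down a diminished fourth from Eb4: B3 (4 semitones down).
A minor third down from B3 is G#3.
Down a minor second from G#3: F##3 (1 semitone down).

F##3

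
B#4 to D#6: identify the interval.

minor tenth

B to D spans three letter names (B-C-D), plus an octave: a tenth.
A major tenth would be 16 semitones, but B#4 to D#6 is 15 — one semitone narrower, making it a minor tenth.
(Equivalently, a compound minor third: a minor third plus an octave.)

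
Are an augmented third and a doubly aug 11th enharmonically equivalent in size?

No

An augmented third spans 5 semitones; a doubly augmented eleventh spans 19 semitones. They differ by 14.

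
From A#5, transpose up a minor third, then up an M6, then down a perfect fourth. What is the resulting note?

A#5 up a minor third → C#6 (3 semitones).
C#6 up a major sixth → A#6 (9 semitones).
A#6 down a perfect fourth → E#6 (5 semitones).

E#6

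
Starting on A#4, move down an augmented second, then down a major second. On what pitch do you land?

A#4 down an augmented second → G4 (3 semitones).
Down a major second from G4: F4 (2 semitones down).

F4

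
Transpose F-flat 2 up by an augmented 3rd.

The third takes the letter from F up to A.
Moving 5 semitones up from Fb2 (the size of an augmented third) reaches A2.

A 2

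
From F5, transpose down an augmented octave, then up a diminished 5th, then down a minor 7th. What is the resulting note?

Dbb4

F5 down an augmented octave → Fb4 (13 semitones).
Fb4 up a diminished fifth → Cbb5 (6 semitones).
A minor seventh down from Cbb5 is Dbb4.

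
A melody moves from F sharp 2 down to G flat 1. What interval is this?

Descending from F#2 to Gb1 is the same interval as ascending Gb1 to F#2.
G to F spans seven letter names (G-A-B-C-D-E-F) — that makes it a seventh of some quality.
The major seventh is 11 semitones; here we have 12, one semitone wider: augmented.

augmented seventh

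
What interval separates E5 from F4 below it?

major 7th

Descending from E5 to F4 is the same interval as ascending F4 to E5.
F to E spans seven letter names (F-G-A-B-C-D-E): a seventh.
Counting semitones, F4→E5 is 11, which is the major seventh.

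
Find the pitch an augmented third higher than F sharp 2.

A double-sharp 2

Three letter names up from F: A.
An augmented third is 5 semitones; 5 semitones up from F#2 gives A##2.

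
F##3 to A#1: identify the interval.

Descending from F##3 to A#1 is the same interval as ascending A#1 to F##3.
A to F spans six letter names (A-B-C-D-E-F), plus an octave: a thirteenth.
The major thirteenth spans 21 semitones, and A#1 to F##3 is exactly 21 semitones — so this is a major thirteenth.
(Equivalently, a compound major sixth: a major sixth plus an octave.)

major thirteenth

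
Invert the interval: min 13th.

M3

First reduce the compound minor thirteenth to its simple form, a minor sixth.
The rule of nine gives the new number: 9 − 6 = 3, so a sixth becomes a third.
The quality also flips — minor becomes major — giving a major third.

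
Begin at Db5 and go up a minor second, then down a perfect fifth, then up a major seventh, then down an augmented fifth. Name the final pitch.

Cbb5

A minor second up from Db5 is Ebb5.
Ebb5 down a perfect fifth → Abb4 (7 semitones).
Up a major seventh from Abb4: Gb5 (11 semitones up).
Gb5 down an augmented fifth → Cbb5 (8 semitones).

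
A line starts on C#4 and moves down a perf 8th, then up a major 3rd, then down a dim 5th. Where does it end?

A perfect octave down from C#4 is C#3.
C#3 up a major third → E#3 (4 semitones).
A diminished fifth down from E#3 is A##2.

A##2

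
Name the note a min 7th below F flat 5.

G flat 4

Seven letter names down from F: G.
Moving 10 semitones down from Fb5 (the size of a minor seventh) reaches Gb4.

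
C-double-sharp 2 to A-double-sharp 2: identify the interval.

C to A spans six letter names (C-D-E-F-G-A), so the interval is some kind of sixth.
C##2 to A##2 is 9 semitones, matching the major sixth exactly, so the quality is major.

major 6th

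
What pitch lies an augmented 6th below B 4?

D-flat 4

Counting six letter names down from B lands on D.
An augmented sixth spans 10 semitones, so from B4 the target pitch is Db4.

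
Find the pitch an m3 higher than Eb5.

Three letter names up from E: G.
A minor third is 3 semitones; 3 semitones up from Eb5 gives Gb5.

Gb5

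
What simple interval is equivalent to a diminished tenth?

Take out an octave (7 from the number): 10 − 7 = 3.
Quality carries through unchanged, so the simple form is a diminished third.

d3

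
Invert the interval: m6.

Inverted interval numbers add to nine, so a sixth pairs with a third (6 + 3 = 9).
The quality also flips — minor becomes major — giving a major third.

major 3rd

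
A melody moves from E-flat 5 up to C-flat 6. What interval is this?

E to C spans six letter names (E-F-G-A-B-C): a sixth.
A major sixth would be 9 semitones, but Eb5 to Cb6 is 8 — one semitone narrower, making it a minor sixth.

minor sixth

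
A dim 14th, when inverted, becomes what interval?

augmented second

First reduce the compound diminished fourteenth to its simple form, a diminished seventh.
The rule of nine gives the new number: 9 − 7 = 2, so a seventh becomes a second.
And diminished becomes augmented under inversion, so we get an augmented second.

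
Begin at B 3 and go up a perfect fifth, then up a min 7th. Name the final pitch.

B3 up a perfect fifth → F#4 (7 semitones).
F#4 up a minor seventh → E5 (10 semitones).

E 5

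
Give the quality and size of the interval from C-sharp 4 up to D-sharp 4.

major second

C to D spans two letter names (C-D), so the interval is some kind of second.
C#4 to D#4 is 2 semitones, matching the major second exactly, so the quality is major.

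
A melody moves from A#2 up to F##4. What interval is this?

A to F spans six letter names (A-B-C-D-E-F), plus an octave, so the interval is some kind of thirteenth.
The major thirteenth spans 21 semitones, and A#2 to F##4 is exactly 21 semitones — so this is a major thirteenth.
(Equivalently, a compound major sixth: a major sixth plus an octave.)

major thirteenth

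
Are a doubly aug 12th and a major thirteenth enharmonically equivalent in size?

Yes

Both span 21 semitones: a doubly augmented twelfth and a major thirteenth are the same chromatic distance.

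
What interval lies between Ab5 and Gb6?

minor seventh

A to G spans seven letter names (A-B-C-D-E-F-G) — that makes it a seventh of some quality.
At 10 semitones, Ab5→Gb6 falls one short of a major seventh: minor.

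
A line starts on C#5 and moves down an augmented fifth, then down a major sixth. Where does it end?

An augmented fifth down from C#5 is F4.
F4 down a major sixth → Ab3 (9 semitones).

Ab3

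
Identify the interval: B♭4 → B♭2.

perfect 15th

Descending from Bb4 to Bb2 is the same interval as ascending Bb2 to Bb4.
B to B is the same letter name, plus 2 octaves — that makes it a fifteenth of some quality.
The perfect fifteenth spans 24 semitones, and Bb2 to Bb4 is exactly 24 semitones — so this is a perfect fifteenth.
(Equivalently, a compound perfect octave: a perfect octave plus an octave.)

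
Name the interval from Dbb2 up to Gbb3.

D to G spans four letter names (D-E-F-G), plus an octave, so the interval is some kind of eleventh.
The perfect eleventh spans 17 semitones, and Dbb2 to Gbb3 is exactly 17 semitones — so this is a perfect eleventh.
(Equivalently, a compound perfect fourth: a perfect fourth plus an octave.)

perfect eleventh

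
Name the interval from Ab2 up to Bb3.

A to B spans two letter names (A-B), plus an octave: a ninth.
The major ninth spans 14 semitones, and Ab2 to Bb3 is exactly 14 semitones — so this is a major ninth.
(Equivalently, a compound major second: a major second plus an octave.)

M9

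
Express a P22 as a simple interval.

perfect 8th

Subtracting seven from the interval number removes an octave: 22 − 14 = 8.
That makes a perfect twenty-second a compound perfect octave — 2 octaves plus a perfect octave.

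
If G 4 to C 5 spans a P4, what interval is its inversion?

perfect 5th

Inverted interval numbers add to nine, so a fourth pairs with a fifth (4 + 5 = 9).
Quality inverts too: perfect stays perfect. That makes the inversion a perfect fifth.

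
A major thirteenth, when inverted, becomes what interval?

First reduce the compound major thirteenth to its simple form, a major sixth.
The rule of nine gives the new number: 9 − 6 = 3, so a sixth becomes a third.
And major becomes minor under inversion, so we get a minor third.

minor 3rd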